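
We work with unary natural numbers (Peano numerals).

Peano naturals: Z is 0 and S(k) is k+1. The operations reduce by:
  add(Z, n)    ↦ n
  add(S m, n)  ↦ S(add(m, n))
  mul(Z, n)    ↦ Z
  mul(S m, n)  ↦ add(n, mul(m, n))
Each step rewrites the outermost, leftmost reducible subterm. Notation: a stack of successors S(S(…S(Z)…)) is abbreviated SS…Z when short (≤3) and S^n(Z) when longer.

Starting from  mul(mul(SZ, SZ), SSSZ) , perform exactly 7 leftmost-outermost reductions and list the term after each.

  start: mul(mul(SZ, SZ), SSSZ)
  [1] mul(add(SZ, mul(Z, SZ)), SSSZ)
  [2] mul(S(add(Z, mul(Z, SZ))), SSSZ)
  [3] add(SSSZ, mul(add(Z, mul(Z, SZ)), SSSZ))
  [4] S(add(SSZ, mul(add(Z, mul(Z, SZ)), SSSZ)))
  [5] S(S(add(SZ, mul(add(Z, mul(Z, SZ)), SSSZ))))
  [6] S(S(S(add(Z, mul(add(Z, mul(Z, SZ)), SSSZ)))))
  [7] S(S(S(mul(add(Z, mul(Z, SZ)), SSSZ))))

Answer: after 7 steps: S(S(S(mul(add(Z, mul(Z, SZ)), SSSZ))))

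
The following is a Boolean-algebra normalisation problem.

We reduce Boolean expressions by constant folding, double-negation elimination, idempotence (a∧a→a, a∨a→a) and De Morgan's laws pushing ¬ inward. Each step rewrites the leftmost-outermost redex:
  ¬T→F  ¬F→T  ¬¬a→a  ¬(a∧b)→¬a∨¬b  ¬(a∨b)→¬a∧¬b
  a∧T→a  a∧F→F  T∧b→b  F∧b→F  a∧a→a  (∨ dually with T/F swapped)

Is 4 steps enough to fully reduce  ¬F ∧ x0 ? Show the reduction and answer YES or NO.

  start: ¬F ∧ x0
  →1  T ∧ x0
  →2  x0

Answer: YES — reaches normal form x0 in 2 ≤ 4 steps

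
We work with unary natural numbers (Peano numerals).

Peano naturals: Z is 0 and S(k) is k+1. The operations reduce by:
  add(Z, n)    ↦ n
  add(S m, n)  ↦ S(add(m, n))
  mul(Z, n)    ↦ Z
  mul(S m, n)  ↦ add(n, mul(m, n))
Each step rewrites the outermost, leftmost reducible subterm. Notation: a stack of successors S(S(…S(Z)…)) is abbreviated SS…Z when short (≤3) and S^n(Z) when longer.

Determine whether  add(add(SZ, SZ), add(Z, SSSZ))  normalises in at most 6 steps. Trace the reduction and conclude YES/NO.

  start: add(add(SZ, SZ), add(Z, SSSZ))
  [1] add(S(add(Z, SZ)), add(Z, SSSZ))
  [2] S(add(add(Z, SZ), add(Z, SSSZ)))
  [3] S(add(SZ, add(Z, SSSZ)))
  [4] S(S(add(Z, add(Z, SSSZ))))
  [5] S(S(add(Z, SSSZ)))
  [6] S^5(Z)

Answer: YES — reaches normal form S^5(Z) in 6 ≤ 6 steps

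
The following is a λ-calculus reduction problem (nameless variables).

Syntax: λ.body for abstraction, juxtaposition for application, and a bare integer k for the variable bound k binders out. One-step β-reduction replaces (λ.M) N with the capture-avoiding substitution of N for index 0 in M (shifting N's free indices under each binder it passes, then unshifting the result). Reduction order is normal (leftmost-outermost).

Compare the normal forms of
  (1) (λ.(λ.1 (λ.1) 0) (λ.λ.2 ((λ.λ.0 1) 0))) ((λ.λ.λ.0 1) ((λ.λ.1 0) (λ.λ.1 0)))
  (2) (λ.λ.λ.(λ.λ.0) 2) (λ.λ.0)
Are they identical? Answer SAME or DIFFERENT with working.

Answer: DIFFERENT — A ⇓ λ.λ.0 (λ.0 2), B ⇓ λ.λ.λ.0

Working:
Term A:
  start: (λ.(λ.1 (λ.1) 0) (λ.λ.2 ((λ.λ.0 1) 0))) ((λ.λ.λ.0 1) ((λ.λ.1 0) (λ.λ.1 0)))
  step 1: (λ.(λ.λ.λ.0 1) ((λ.λ.1 0) (λ.λ.1 0)) (λ.1) 0) (λ.λ.(λ.λ.λ.0 1) ((λ.λ.1 0) (λ.λ.1 0)) ((λ.λ.0 1) 0))
  step 2: (λ.λ.λ.0 1) ((λ.λ.1 0) (λ.λ.1 0)) (λ.λ.λ.(λ.λ.λ.0 1) ((λ.λ.1 0) (λ.λ.1 0)) ((λ.λ.0 1) 0)) (λ.λ.(λ.λ.λ.0 1) ((λ.λ.1 0) (λ.λ.1 0)) ((λ.λ.0 1) 0))
  step 3: (λ.λ.0 1) (λ.λ.λ.(λ.λ.λ.0 1) ((λ.λ.1 0) (λ.λ.1 0)) ((λ.λ.0 1) 0)) (λ.λ.(λ.λ.λ.0 1) ((λ.λ.1 0) (λ.λ.1 0)) ((λ.λ.0 1) 0))
  step 4: (λ.0 (λ.λ.λ.(λ.λ.λ.0 1) ((λ.λ.1 0) (λ.λ.1 0)) ((λ.λ.0 1) 0))) (λ.λ.(λ.λ.λ.0 1) ((λ.λ.1 0) (λ.λ.1 0)) ((λ.λ.0 1) 0))
  step 5: (λ.λ.(λ.λ.λ.0 1) ((λ.λ.1 0) (λ.λ.1 0)) ((λ.λ.0 1) 0)) (λ.λ.λ.(λ.λ.λ.0 1) ((λ.λ.1 0) (λ.λ.1 0)) ((λ.λ.0 1) 0))
  step 6: λ.(λ.λ.λ.0 1) ((λ.λ.1 0) (λ.λ.1 0)) ((λ.λ.0 1) 0)
  step 7: λ.(λ.λ.0 1) ((λ.λ.0 1) 0)
  step 8: λ.λ.0 ((λ.λ.0 1) 1)
  step 9: λ.λ.0 (λ.0 2)

Term B:
  start: (λ.λ.λ.(λ.λ.0) 2) (λ.λ.0)
  step 1: λ.λ.(λ.λ.0) (λ.λ.0)
  step 2: λ.λ.λ.0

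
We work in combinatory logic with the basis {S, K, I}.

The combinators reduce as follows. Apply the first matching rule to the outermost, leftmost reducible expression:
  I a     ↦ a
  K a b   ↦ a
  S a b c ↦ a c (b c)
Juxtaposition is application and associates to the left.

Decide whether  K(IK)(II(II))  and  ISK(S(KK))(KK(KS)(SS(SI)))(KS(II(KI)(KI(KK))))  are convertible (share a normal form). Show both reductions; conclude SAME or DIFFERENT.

Answer: DIFFERENT — A ⇓ K, B ⇓ SS(SI)

Working:
Term A:
  start: K(IK)(II(II))
  step 1: IK
  step 2: K

Term B:
  start: ISK(S(KK))(KK(KS)(SS(SI)))(KS(II(KI)(KI(KK))))
  step 1: SK(S(KK))(KK(KS)(SS(SI)))(KS(II(KI)(KI(KK))))
  step 2: K(KK(KS)(SS(SI)))(S(KK)(KK(KS)(SS(SI))))(KS(II(KI)(KI(KK))))
  step 3: KK(KS)(SS(SI))(KS(II(KI)(KI(KK))))
  step 4: K(SS(SI))(KS(II(KI)(KI(KK))))
  step 5: SS(SI)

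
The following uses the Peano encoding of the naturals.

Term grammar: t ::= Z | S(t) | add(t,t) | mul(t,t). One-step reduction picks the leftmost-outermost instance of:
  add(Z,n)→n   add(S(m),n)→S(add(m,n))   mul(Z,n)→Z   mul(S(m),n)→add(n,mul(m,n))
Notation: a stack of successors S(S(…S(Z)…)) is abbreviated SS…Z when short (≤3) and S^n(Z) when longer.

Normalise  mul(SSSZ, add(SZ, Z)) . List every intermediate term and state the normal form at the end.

Answer: normal form = SSSZ  (in 16 steps)

Derivation:
  start: mul(SSSZ, add(SZ, Z))
  →1  add(add(SZ, Z), mul(SSZ, add(SZ, Z)))
  →2  add(S(add(Z, Z)), mul(SSZ, add(SZ, Z)))
  →3  S(add(add(Z, Z), mul(SSZ, add(SZ, Z))))
  →4  S(add(Z, mul(SSZ, add(SZ, Z))))
  →5  S(mul(SSZ, add(SZ, Z)))
  →6  S(add(add(SZ, Z), mul(SZ, add(SZ, Z))))
  →7  S(add(S(add(Z, Z)), mul(SZ, add(SZ, Z))))
  →8  S(S(add(add(Z, Z), mul(SZ, add(SZ, Z)))))
  →9  S(S(add(Z, mul(SZ, add(SZ, Z)))))
  →10  S(S(mul(SZ, add(SZ, Z))))
  →11  S(S(add(add(SZ, Z), mul(Z, add(SZ, Z)))))
  →12  S(S(add(S(add(Z, Z)), mul(Z, add(SZ, Z)))))
  →13  S(S(S(add(add(Z, Z), mul(Z, add(SZ, Z))))))
  →14  S(S(S(add(Z, mul(Z, add(SZ, Z))))))
  →15  S(S(S(mul(Z, add(SZ, Z)))))
  →16  SSSZ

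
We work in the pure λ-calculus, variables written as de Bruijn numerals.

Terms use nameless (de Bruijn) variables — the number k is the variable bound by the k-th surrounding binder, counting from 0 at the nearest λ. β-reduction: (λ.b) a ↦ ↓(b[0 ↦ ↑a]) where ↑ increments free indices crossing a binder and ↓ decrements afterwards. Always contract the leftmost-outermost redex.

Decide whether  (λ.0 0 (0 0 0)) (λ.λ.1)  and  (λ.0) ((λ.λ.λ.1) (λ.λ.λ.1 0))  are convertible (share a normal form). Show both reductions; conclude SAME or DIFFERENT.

Term A:
  start: (λ.0 0 (0 0 0)) (λ.λ.1)
  [1] (λ.λ.1) (λ.λ.1) ((λ.λ.1) (λ.λ.1) (λ.λ.1))
  [2] (λ.λ.λ.1) ((λ.λ.1) (λ.λ.1) (λ.λ.1))
  [3] λ.λ.1

Term B:
  start: (λ.0) ((λ.λ.λ.1) (λ.λ.λ.1 0))
  [1] (λ.λ.λ.1) (λ.λ.λ.1 0)
  [2] λ.λ.1

Answer: SAME — A ⇓ λ.λ.1, B ⇓ λ.λ.1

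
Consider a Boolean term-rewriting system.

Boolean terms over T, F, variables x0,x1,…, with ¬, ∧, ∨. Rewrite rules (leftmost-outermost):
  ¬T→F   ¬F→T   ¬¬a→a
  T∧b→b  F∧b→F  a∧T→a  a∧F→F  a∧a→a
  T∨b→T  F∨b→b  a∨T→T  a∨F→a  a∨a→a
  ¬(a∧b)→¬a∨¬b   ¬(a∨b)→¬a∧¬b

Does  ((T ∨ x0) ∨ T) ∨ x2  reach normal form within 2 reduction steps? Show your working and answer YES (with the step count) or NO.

  start: ((T ∨ x0) ∨ T) ∨ x2
  →1  T ∨ x2
  →2  T

Answer: YES — reaches normal form T in 2 ≤ 2 steps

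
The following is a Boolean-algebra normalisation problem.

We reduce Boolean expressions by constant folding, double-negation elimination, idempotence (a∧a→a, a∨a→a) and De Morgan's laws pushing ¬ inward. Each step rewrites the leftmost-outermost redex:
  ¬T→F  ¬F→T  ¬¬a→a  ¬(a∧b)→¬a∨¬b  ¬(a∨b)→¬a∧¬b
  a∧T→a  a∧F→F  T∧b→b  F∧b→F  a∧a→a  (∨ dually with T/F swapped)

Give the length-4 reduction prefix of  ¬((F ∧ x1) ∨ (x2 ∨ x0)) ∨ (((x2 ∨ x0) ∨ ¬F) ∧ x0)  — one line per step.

Answer: after 4 steps: (T ∧ ¬(x2 ∨ x0)) ∨ (((x2 ∨ x0) ∨ ¬F) ∧ x0)

Working:
  start: ¬((F ∧ x1) ∨ (x2 ∨ x0)) ∨ (((x2 ∨ x0) ∨ ¬F) ∧ x0)
  [1] (¬(F ∧ x1) ∧ ¬(x2 ∨ x0)) ∨ (((x2 ∨ x0) ∨ ¬F) ∧ x0)
  [2] ((¬F ∨ ¬x1) ∧ ¬(x2 ∨ x0)) ∨ (((x2 ∨ x0) ∨ ¬F) ∧ x0)
  [3] ((T ∨ ¬x1) ∧ ¬(x2 ∨ x0)) ∨ (((x2 ∨ x0) ∨ ¬F) ∧ x0)
  [4] (T ∧ ¬(x2 ∨ x0)) ∨ (((x2 ∨ x0) ∨ ¬F) ∧ x0)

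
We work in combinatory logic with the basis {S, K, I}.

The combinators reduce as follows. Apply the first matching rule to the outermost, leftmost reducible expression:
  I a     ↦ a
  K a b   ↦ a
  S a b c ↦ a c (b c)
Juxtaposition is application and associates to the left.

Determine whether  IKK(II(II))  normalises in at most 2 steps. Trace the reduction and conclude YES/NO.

Answer: YES — reaches normal form K in 2 ≤ 2 steps

Reduction:
  start: IKK(II(II))
  step 1: KK(II(II))
  step 2: K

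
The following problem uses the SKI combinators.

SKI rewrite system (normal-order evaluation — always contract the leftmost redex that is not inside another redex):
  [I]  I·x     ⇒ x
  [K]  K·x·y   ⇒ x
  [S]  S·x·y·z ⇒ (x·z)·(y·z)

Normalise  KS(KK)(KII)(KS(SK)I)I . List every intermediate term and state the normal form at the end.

Answer: normal form = SII  (in 6 steps)

Reduction:
  start: KS(KK)(KII)(KS(SK)I)I
  [1] S(KII)(KS(SK)I)I
  [2] KIII(KS(SK)II)
  [3] II(KS(SK)II)
  [4] I(KS(SK)II)
  [5] KS(SK)II
  [6] SII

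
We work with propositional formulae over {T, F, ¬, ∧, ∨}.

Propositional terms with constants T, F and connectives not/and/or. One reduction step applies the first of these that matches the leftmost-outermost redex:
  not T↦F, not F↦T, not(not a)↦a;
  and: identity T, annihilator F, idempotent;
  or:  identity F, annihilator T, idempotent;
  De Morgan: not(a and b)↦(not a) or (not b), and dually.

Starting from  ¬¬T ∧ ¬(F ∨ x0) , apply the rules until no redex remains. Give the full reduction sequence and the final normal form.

  start: ¬¬T ∧ ¬(F ∨ x0)
  step 1: T ∧ ¬(F ∨ x0)
  step 2: ¬(F ∨ x0)
  step 3: ¬F ∧ ¬x0
  step 4: T ∧ ¬x0
  step 5: ¬x0

Answer: normal form = ¬x0  (in 5 steps)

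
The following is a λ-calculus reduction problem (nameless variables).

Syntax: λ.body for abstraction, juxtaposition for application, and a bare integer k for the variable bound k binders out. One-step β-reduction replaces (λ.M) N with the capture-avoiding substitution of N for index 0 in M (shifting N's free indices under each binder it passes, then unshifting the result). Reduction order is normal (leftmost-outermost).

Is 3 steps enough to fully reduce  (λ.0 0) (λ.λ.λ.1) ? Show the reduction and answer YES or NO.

  start: (λ.0 0) (λ.λ.λ.1)
  step 1: (λ.λ.λ.1) (λ.λ.λ.1)
  step 2: λ.λ.1

Answer: YES — reaches normal form λ.λ.1 in 2 ≤ 3 steps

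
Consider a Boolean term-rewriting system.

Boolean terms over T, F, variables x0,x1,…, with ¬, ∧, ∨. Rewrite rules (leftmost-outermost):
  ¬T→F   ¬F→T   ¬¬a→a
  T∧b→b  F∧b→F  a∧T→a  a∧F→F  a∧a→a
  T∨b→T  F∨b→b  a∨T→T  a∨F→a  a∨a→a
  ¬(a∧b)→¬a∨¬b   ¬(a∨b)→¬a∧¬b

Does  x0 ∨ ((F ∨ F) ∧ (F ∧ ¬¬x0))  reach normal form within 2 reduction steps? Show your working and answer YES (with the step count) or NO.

  start: x0 ∨ ((F ∨ F) ∧ (F ∧ ¬¬x0))
  step 1: x0 ∨ (F ∧ (F ∧ ¬¬x0))
  step 2: x0 ∨ F

Answer: NO — after 2 steps the term is x0 ∨ F, not yet normal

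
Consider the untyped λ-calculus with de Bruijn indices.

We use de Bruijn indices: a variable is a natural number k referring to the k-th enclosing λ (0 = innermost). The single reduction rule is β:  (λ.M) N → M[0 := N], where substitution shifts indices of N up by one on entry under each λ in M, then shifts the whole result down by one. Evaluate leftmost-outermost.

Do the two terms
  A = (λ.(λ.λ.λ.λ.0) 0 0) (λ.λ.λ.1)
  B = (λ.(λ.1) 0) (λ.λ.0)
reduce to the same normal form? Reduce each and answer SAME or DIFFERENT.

Answer: SAME — A ⇓ λ.λ.0, B ⇓ λ.λ.0

Working:
Term A:
  start: (λ.(λ.λ.λ.λ.0) 0 0) (λ.λ.λ.1)
  →1  (λ.λ.λ.λ.0) (λ.λ.λ.1) (λ.λ.λ.1)
  →2  (λ.λ.λ.0) (λ.λ.λ.1)
  →3  λ.λ.0

Term B:
  start: (λ.(λ.1) 0) (λ.λ.0)
  →1  (λ.λ.λ.0) (λ.λ.0)
  →2  λ.λ.0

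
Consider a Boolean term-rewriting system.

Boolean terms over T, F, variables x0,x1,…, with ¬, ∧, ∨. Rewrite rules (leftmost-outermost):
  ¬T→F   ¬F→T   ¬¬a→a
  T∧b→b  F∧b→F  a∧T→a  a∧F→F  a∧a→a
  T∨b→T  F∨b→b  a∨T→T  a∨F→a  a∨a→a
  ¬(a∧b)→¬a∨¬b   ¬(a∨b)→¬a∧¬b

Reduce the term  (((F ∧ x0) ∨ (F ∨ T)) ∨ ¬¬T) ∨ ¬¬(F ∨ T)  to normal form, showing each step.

Answer: normal form = T  (in 5 steps)

Working:
  start: (((F ∧ x0) ∨ (F ∨ T)) ∨ ¬¬T) ∨ ¬¬(F ∨ T)
  →1  ((F ∨ (F ∨ T)) ∨ ¬¬T) ∨ ¬¬(F ∨ T)
  →2  ((F ∨ T) ∨ ¬¬T) ∨ ¬¬(F ∨ T)
  →3  (T ∨ ¬¬T) ∨ ¬¬(F ∨ T)
  →4  T ∨ ¬¬(F ∨ T)
  →5  T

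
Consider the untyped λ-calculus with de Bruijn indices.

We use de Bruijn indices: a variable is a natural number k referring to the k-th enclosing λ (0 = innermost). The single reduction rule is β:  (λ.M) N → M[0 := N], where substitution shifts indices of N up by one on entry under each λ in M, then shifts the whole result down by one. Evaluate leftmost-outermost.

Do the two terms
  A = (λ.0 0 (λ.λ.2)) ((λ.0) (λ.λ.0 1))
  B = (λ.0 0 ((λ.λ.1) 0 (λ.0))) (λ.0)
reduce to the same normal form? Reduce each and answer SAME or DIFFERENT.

Term A:
  start: (λ.0 0 (λ.λ.2)) ((λ.0) (λ.λ.0 1))
  [1] (λ.0) (λ.λ.0 1) ((λ.0) (λ.λ.0 1)) (λ.λ.(λ.0) (λ.λ.0 1))
  [2] (λ.λ.0 1) ((λ.0) (λ.λ.0 1)) (λ.λ.(λ.0) (λ.λ.0 1))
  [3] (λ.0 ((λ.0) (λ.λ.0 1))) (λ.λ.(λ.0) (λ.λ.0 1))
  [4] (λ.λ.(λ.0) (λ.λ.0 1)) ((λ.0) (λ.λ.0 1))
  [5] λ.(λ.0) (λ.λ.0 1)
  [6] λ.λ.λ.0 1

Term B:
  start: (λ.0 0 ((λ.λ.1) 0 (λ.0))) (λ.0)
  [1] (λ.0) (λ.0) ((λ.λ.1) (λ.0) (λ.0))
  [2] (λ.0) ((λ.λ.1) (λ.0) (λ.0))
  [3] (λ.λ.1) (λ.0) (λ.0)
  [4] (λ.λ.0) (λ.0)
  [5] λ.0

Answer: DIFFERENT — A ⇓ λ.λ.λ.0 1, B ⇓ λ.0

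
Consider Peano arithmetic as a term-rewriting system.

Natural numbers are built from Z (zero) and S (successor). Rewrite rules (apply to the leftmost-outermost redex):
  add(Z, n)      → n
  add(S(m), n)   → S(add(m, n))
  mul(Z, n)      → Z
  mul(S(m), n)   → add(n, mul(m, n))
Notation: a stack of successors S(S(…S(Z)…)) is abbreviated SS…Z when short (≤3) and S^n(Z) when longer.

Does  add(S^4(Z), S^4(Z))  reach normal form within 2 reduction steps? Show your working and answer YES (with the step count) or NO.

Answer: NO — after 2 steps the term is S(S(add(SSZ, S^4(Z)))), not yet normal

Derivation:
  start: add(S^4(Z), S^4(Z))
  →1  S(add(SSSZ, S^4(Z)))
  →2  S(S(add(SSZ, S^4(Z))))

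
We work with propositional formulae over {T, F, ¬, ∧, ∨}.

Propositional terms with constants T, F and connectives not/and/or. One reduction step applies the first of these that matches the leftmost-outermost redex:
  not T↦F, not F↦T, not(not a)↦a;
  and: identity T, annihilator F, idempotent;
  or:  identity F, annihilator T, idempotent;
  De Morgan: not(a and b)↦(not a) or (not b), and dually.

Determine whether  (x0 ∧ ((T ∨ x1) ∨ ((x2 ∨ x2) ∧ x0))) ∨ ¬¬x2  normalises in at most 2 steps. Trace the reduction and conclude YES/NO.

  start: (x0 ∧ ((T ∨ x1) ∨ ((x2 ∨ x2) ∧ x0))) ∨ ¬¬x2
  step 1: (x0 ∧ (T ∨ ((x2 ∨ x2) ∧ x0))) ∨ ¬¬x2
  step 2: (x0 ∧ T) ∨ ¬¬x2

Answer: NO — after 2 steps the term is (x0 ∧ T) ∨ ¬¬x2, not yet normal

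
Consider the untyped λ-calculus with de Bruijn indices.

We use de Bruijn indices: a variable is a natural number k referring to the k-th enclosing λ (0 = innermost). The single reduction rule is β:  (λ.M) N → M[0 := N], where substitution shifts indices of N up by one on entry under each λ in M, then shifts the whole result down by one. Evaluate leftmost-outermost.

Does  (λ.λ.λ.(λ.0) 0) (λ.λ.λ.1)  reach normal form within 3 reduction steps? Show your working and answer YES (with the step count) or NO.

Answer: YES — reaches normal form λ.λ.0 in 2 ≤ 3 steps

Derivation:
  start: (λ.λ.λ.(λ.0) 0) (λ.λ.λ.1)
  step 1: λ.λ.(λ.0) 0
  step 2: λ.λ.0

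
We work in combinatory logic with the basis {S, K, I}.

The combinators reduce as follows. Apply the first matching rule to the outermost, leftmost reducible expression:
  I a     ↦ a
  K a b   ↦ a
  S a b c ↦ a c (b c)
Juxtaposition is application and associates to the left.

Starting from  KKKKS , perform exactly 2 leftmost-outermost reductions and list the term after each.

  start: KKKKS
  step 1: KKS
  step 2: K

Answer: after 2 steps: K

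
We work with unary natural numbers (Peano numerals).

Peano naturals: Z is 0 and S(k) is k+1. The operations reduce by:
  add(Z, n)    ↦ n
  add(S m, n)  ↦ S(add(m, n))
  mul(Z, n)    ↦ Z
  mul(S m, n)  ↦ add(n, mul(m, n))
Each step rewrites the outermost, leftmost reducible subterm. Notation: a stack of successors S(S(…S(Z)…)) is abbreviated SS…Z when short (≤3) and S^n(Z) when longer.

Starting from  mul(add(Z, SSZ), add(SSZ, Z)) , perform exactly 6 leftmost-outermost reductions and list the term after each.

Answer: after 6 steps: S(S(add(add(Z, Z), mul(SZ, add(SSZ, Z)))))

Working:
  start: mul(add(Z, SSZ), add(SSZ, Z))
  →1  mul(SSZ, add(SSZ, Z))
  →2  add(add(SSZ, Z), mul(SZ, add(SSZ, Z)))
  →3  add(S(add(SZ, Z)), mul(SZ, add(SSZ, Z)))
  →4  S(add(add(SZ, Z), mul(SZ, add(SSZ, Z))))
  →5  S(add(S(add(Z, Z)), mul(SZ, add(SSZ, Z))))
  →6  S(S(add(add(Z, Z), mul(SZ, add(SSZ, Z)))))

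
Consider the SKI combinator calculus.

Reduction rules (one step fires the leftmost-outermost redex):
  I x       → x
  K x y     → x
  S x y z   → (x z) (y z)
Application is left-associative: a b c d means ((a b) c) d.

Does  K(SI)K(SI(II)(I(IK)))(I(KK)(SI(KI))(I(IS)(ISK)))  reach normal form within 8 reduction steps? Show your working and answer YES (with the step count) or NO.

Answer: NO — after 8 steps the term is S(ISK), not yet normal

Working:
  start: K(SI)K(SI(II)(I(IK)))(I(KK)(SI(KI))(I(IS)(ISK)))
  [1] SI(SI(II)(I(IK)))(I(KK)(SI(KI))(I(IS)(ISK)))
  [2] I(I(KK)(SI(KI))(I(IS)(ISK)))(SI(II)(I(IK))(I(KK)(SI(KI))(I(IS)(ISK))))
  [3] I(KK)(SI(KI))(I(IS)(ISK))(SI(II)(I(IK))(I(KK)(SI(KI))(I(IS)(ISK))))
  [4] KK(SI(KI))(I(IS)(ISK))(SI(II)(I(IK))(I(KK)(SI(KI))(I(IS)(ISK))))
  [5] K(I(IS)(ISK))(SI(II)(I(IK))(I(KK)(SI(KI))(I(IS)(ISK))))
  [6] I(IS)(ISK)
  [7] IS(ISK)
  [8] S(ISK)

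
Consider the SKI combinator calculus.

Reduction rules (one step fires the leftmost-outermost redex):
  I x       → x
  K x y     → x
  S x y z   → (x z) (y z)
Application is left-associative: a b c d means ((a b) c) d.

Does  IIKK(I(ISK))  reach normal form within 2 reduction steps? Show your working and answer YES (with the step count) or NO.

Answer: NO — after 2 steps the term is KK(I(ISK)), not yet normal

Working:
  start: IIKK(I(ISK))
  →1  IKK(I(ISK))
  →2  KK(I(ISK))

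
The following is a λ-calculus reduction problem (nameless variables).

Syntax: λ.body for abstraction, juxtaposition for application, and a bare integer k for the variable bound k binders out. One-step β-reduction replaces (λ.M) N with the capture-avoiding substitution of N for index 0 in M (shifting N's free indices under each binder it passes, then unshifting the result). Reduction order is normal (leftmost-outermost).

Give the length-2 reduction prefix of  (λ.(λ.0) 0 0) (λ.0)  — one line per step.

  start: (λ.(λ.0) 0 0) (λ.0)
  →1  (λ.0) (λ.0) (λ.0)
  →2  (λ.0) (λ.0)

Answer: after 2 steps: (λ.0) (λ.0)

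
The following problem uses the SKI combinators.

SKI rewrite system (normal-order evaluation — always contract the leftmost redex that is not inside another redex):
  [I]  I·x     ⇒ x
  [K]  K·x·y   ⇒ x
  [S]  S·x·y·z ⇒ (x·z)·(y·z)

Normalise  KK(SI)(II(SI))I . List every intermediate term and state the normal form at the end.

  start: KK(SI)(II(SI))I
  step 1: K(II(SI))I
  step 2: II(SI)
  step 3: I(SI)
  step 4: SI

Answer: normal form = SI  (in 4 steps)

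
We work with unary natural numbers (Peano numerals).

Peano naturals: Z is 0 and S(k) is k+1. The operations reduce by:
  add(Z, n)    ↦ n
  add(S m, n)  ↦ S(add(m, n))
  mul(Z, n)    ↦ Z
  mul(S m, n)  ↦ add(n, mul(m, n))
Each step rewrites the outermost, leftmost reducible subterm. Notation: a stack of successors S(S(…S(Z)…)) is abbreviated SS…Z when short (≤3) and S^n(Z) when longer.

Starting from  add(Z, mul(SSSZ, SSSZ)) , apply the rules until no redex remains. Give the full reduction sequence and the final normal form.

  start: add(Z, mul(SSSZ, SSSZ))
  [1] mul(SSSZ, SSSZ)
  [2] add(SSSZ, mul(SSZ, SSSZ))
  [3] S(add(SSZ, mul(SSZ, SSSZ)))
  [4] S(S(add(SZ, mul(SSZ, SSSZ))))
  [5] S(S(S(add(Z, mul(SSZ, SSSZ)))))
  [6] S(S(S(mul(SSZ, SSSZ))))
  [7] S(S(S(add(SSSZ, mul(SZ, SSSZ)))))
  [8] S(S(S(S(add(SSZ, mul(SZ, SSSZ))))))
  [9] S(S(S(S(S(add(SZ, mul(SZ, SSSZ)))))))
  [10] S(S(S(S(S(S(add(Z, mul(SZ, SSSZ))))))))
  [11] S(S(S(S(S(S(mul(SZ, SSSZ)))))))
  [12] S(S(S(S(S(S(add(SSSZ, mul(Z, SSSZ))))))))
  [13] S(S(S(S(S(S(S(add(SSZ, mul(Z, SSSZ)))))))))
  [14] S(S(S(S(S(S(S(S(add(SZ, mul(Z, SSSZ))))))))))
  [15] S(S(S(S(S(S(S(S(S(add(Z, mul(Z, SSSZ)))))))))))
  [16] S(S(S(S(S(S(S(S(S(mul(Z, SSSZ))))))))))
  [17] S^9(Z)

Answer: normal form = S^9(Z)  (in 17 steps)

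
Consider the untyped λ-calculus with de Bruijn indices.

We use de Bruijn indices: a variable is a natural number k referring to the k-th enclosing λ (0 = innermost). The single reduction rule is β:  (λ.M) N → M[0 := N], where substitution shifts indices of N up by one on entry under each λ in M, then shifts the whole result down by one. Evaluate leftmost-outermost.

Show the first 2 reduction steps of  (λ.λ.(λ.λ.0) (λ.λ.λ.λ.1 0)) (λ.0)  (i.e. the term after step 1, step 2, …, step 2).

  start: (λ.λ.(λ.λ.0) (λ.λ.λ.λ.1 0)) (λ.0)
  step 1: λ.(λ.λ.0) (λ.λ.λ.λ.1 0)
  step 2: λ.λ.0

Answer: after 2 steps: λ.λ.0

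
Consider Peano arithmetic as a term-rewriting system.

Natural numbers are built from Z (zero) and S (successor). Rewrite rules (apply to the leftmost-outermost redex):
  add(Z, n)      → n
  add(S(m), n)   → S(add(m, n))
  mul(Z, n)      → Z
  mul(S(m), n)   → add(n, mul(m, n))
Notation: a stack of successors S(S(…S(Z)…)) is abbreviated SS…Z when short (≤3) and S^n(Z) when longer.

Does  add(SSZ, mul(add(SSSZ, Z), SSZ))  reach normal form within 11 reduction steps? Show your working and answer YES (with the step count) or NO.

Answer: NO — after 11 steps the term is S(S(S(S(S(add(SZ, mul(add(SZ, Z), SSZ))))))), not yet normal

Working:
  start: add(SSZ, mul(add(SSSZ, Z), SSZ))
  [1] S(add(SZ, mul(add(SSSZ, Z), SSZ)))
  [2] S(S(add(Z, mul(add(SSSZ, Z), SSZ))))
  [3] S(S(mul(add(SSSZ, Z), SSZ)))
  [4] S(S(mul(S(add(SSZ, Z)), SSZ)))
  [5] S(S(add(SSZ, mul(add(SSZ, Z), SSZ))))
  [6] S(S(S(add(SZ, mul(add(SSZ, Z), SSZ)))))
  [7] S(S(S(S(add(Z, mul(add(SSZ, Z), SSZ))))))
  [8] S(S(S(S(mul(add(SSZ, Z), SSZ)))))
  [9] S(S(S(S(mul(S(add(SZ, Z)), SSZ)))))
  [10] S(S(S(S(add(SSZ, mul(add(SZ, Z), SSZ))))))
  [11] S(S(S(S(S(add(SZ, mul(add(SZ, Z), SSZ)))))))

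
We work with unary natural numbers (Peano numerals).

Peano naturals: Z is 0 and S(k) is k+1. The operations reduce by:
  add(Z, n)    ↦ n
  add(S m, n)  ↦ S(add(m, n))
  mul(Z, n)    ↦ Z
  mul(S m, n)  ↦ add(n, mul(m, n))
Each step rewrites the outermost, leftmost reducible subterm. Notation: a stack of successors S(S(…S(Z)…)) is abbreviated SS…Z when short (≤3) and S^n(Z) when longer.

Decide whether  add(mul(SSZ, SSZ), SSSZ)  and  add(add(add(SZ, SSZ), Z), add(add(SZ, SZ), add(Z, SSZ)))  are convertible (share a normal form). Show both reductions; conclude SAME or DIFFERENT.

Answer: SAME — A ⇓ S^7(Z), B ⇓ S^7(Z)

Derivation:
Term A:
  start: add(mul(SSZ, SSZ), SSSZ)
  step 1: add(add(SSZ, mul(SZ, SSZ)), SSSZ)
  step 2: add(S(add(SZ, mul(SZ, SSZ))), SSSZ)
  step 3: S(add(add(SZ, mul(SZ, SSZ)), SSSZ))
  step 4: S(add(S(add(Z, mul(SZ, SSZ))), SSSZ))
  step 5: S(S(add(add(Z, mul(SZ, SSZ)), SSSZ)))
  step 6: S(S(add(mul(SZ, SSZ), SSSZ)))
  step 7: S(S(add(add(SSZ, mul(Z, SSZ)), SSSZ)))
  step 8: S(S(add(S(add(SZ, mul(Z, SSZ))), SSSZ)))
  step 9: S(S(S(add(add(SZ, mul(Z, SSZ)), SSSZ))))
  step 10: S(S(S(add(S(add(Z, mul(Z, SSZ))), SSSZ))))
  step 11: S(S(S(S(add(add(Z, mul(Z, SSZ)), SSSZ)))))
  step 12: S(S(S(S(add(mul(Z, SSZ), SSSZ)))))
  step 13: S(S(S(S(add(Z, SSSZ)))))
  step 14: S^7(Z)

Term B:
  start: add(add(add(SZ, SSZ), Z), add(add(SZ, SZ), add(Z, SSZ)))
  step 1: add(add(S(add(Z, SSZ)), Z), add(add(SZ, SZ), add(Z, SSZ)))
  step 2: add(S(add(add(Z, SSZ), Z)), add(add(SZ, SZ), add(Z, SSZ)))
  step 3: S(add(add(add(Z, SSZ), Z), add(add(SZ, SZ), add(Z, SSZ))))
  step 4: S(add(add(SSZ, Z), add(add(SZ, SZ), add(Z, SSZ))))
  step 5: S(add(S(add(SZ, Z)), add(add(SZ, SZ), add(Z, SSZ))))
  step 6: S(S(add(add(SZ, Z), add(add(SZ, SZ), add(Z, SSZ)))))
  step 7: S(S(add(S(add(Z, Z)), add(add(SZ, SZ), add(Z, SSZ)))))
  step 8: S(S(S(add(add(Z, Z), add(add(SZ, SZ), add(Z, SSZ))))))
  step 9: S(S(S(add(Z, add(add(SZ, SZ), add(Z, SSZ))))))
  step 10: S(S(S(add(add(SZ, SZ), add(Z, SSZ)))))
  step 11: S(S(S(add(S(add(Z, SZ)), add(Z, SSZ)))))
  step 12: S(S(S(S(add(add(Z, SZ), add(Z, SSZ))))))
  step 13: S(S(S(S(add(SZ, add(Z, SSZ))))))
  step 14: S(S(S(S(S(add(Z, add(Z, SSZ)))))))
  step 15: S(S(S(S(S(add(Z, SSZ))))))
  step 16: S^7(Z)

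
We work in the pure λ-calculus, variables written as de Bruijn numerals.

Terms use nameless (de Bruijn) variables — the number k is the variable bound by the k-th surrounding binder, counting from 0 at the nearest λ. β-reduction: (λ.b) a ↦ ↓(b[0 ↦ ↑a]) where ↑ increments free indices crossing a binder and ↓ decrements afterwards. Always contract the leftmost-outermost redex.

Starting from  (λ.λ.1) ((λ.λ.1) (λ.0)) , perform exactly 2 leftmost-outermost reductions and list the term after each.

Answer: after 2 steps: λ.λ.λ.0

Derivation:
  start: (λ.λ.1) ((λ.λ.1) (λ.0))
  [1] λ.(λ.λ.1) (λ.0)
  [2] λ.λ.λ.0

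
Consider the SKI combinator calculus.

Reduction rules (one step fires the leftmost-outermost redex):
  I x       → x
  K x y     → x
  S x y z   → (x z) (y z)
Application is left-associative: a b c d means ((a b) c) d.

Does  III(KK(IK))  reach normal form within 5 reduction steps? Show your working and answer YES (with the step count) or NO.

Answer: YES — reaches normal form K in 4 ≤ 5 steps

Derivation:
  start: III(KK(IK))
  step 1: II(KK(IK))
  step 2: I(KK(IK))
  step 3: KK(IK)
  step 4: K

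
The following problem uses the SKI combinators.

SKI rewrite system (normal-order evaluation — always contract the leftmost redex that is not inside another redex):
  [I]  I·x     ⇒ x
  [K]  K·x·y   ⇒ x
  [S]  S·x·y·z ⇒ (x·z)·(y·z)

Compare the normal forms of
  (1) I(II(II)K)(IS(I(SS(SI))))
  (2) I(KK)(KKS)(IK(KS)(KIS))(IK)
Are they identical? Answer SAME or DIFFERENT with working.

Answer: DIFFERENT — A ⇓ K(S(SS(SI))), B ⇓ KS

Reduction:
Term A:
  start: I(II(II)K)(IS(I(SS(SI))))
  →1  II(II)K(IS(I(SS(SI))))
  →2  I(II)K(IS(I(SS(SI))))
  →3  IIK(IS(I(SS(SI))))
  →4  IK(IS(I(SS(SI))))
  →5  K(IS(I(SS(SI))))
  →6  K(S(I(SS(SI))))
  →7  K(S(SS(SI)))

Term B:
  start: I(KK)(KKS)(IK(KS)(KIS))(IK)
  →1  KK(KKS)(IK(KS)(KIS))(IK)
  →2  K(IK(KS)(KIS))(IK)
  →3  IK(KS)(KIS)
  →4  K(KS)(KIS)
  →5  KS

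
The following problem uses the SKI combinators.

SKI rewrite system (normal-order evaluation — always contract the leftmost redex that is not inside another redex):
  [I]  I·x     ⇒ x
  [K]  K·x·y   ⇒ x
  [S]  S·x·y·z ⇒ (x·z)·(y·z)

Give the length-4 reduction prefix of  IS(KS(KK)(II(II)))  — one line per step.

  start: IS(KS(KK)(II(II)))
  [1] S(KS(KK)(II(II)))
  [2] S(S(II(II)))
  [3] S(S(I(II)))
  [4] S(S(II))

Answer: after 4 steps: S(S(II))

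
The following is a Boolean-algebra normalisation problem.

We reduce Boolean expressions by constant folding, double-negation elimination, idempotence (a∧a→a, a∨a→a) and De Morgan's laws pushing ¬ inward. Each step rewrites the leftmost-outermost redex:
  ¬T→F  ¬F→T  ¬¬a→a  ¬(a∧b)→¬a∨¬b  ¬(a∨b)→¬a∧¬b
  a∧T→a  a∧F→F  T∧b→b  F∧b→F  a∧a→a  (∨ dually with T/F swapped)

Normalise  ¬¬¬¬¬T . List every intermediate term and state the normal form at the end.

  start: ¬¬¬¬¬T
  [1] ¬¬¬T
  [2] ¬T
  [3] F

Answer: normal form = F  (in 3 steps)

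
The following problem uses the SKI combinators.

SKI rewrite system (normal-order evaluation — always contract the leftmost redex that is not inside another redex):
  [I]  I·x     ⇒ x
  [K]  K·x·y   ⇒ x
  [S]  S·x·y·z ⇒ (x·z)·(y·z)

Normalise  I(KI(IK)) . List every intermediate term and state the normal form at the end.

Answer: normal form = I  (in 2 steps)

Reduction:
  start: I(KI(IK))
  [1] KI(IK)
  [2] I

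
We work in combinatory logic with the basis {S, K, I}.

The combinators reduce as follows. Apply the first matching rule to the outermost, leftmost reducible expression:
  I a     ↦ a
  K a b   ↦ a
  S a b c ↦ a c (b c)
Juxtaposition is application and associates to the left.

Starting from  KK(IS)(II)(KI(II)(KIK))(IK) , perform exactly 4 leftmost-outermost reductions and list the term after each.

  start: KK(IS)(II)(KI(II)(KIK))(IK)
  step 1: K(II)(KI(II)(KIK))(IK)
  step 2: II(IK)
  step 3: I(IK)
  step 4: IK

Answer: after 4 steps: IK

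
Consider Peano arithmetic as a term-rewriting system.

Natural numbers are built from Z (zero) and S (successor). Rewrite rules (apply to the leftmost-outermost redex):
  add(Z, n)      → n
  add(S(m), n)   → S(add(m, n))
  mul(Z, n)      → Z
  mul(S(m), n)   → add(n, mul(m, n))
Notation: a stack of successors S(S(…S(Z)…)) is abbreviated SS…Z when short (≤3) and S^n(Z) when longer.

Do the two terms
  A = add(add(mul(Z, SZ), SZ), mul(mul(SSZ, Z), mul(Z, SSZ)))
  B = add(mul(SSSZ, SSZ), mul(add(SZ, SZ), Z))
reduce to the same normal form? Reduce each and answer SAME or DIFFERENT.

Term A:
  start: add(add(mul(Z, SZ), SZ), mul(mul(SSZ, Z), mul(Z, SSZ)))
  step 1: add(add(Z, SZ), mul(mul(SSZ, Z), mul(Z, SSZ)))
  step 2: add(SZ, mul(mul(SSZ, Z), mul(Z, SSZ)))
  step 3: S(add(Z, mul(mul(SSZ, Z), mul(Z, SSZ))))
  step 4: S(mul(mul(SSZ, Z), mul(Z, SSZ)))
  step 5: S(mul(add(Z, mul(SZ, Z)), mul(Z, SSZ)))
  step 6: S(mul(mul(SZ, Z), mul(Z, SSZ)))
  step 7: S(mul(add(Z, mul(Z, Z)), mul(Z, SSZ)))
  step 8: S(mul(mul(Z, Z), mul(Z, SSZ)))
  step 9: S(mul(Z, mul(Z, SSZ)))
  step 10: SZ

Term B:
  start: add(mul(SSSZ, SSZ), mul(add(SZ, SZ), Z))
  step 1: add(add(SSZ, mul(SSZ, SSZ)), mul(add(SZ, SZ), Z))
  step 2: add(S(add(SZ, mul(SSZ, SSZ))), mul(add(SZ, SZ), Z))
  step 3: S(add(add(SZ, mul(SSZ, SSZ)), mul(add(SZ, SZ), Z)))
  step 4: S(add(S(add(Z, mul(SSZ, SSZ))), mul(add(SZ, SZ), Z)))
  step 5: S(S(add(add(Z, mul(SSZ, SSZ)), mul(add(SZ, SZ), Z))))
  step 6: S(S(add(mul(SSZ, SSZ), mul(add(SZ, SZ), Z))))
  step 7: S(S(add(add(SSZ, mul(SZ, SSZ)), mul(add(SZ, SZ), Z))))
  step 8: S(S(add(S(add(SZ, mul(SZ, SSZ))), mul(add(SZ, SZ), Z))))
  step 9: S(S(S(add(add(SZ, mul(SZ, SSZ)), mul(add(SZ, SZ), Z)))))
  step 10: S(S(S(add(S(add(Z, mul(SZ, SSZ))), mul(add(SZ, SZ), Z)))))
  step 11: S(S(S(S(add(add(Z, mul(SZ, SSZ)), mul(add(SZ, SZ), Z))))))
  step 12: S(S(S(S(add(mul(SZ, SSZ), mul(add(SZ, SZ), Z))))))
  step 13: S(S(S(S(add(add(SSZ, mul(Z, SSZ)), mul(add(SZ, SZ), Z))))))
  step 14: S(S(S(S(add(S(add(SZ, mul(Z, SSZ))), mul(add(SZ, SZ), Z))))))
  step 15: S(S(S(S(S(add(add(SZ, mul(Z, SSZ)), mul(add(SZ, SZ), Z)))))))
  step 16: S(S(S(S(S(add(S(add(Z, mul(Z, SSZ))), mul(add(SZ, SZ), Z)))))))
  step 17: S(S(S(S(S(S(add(add(Z, mul(Z, SSZ)), mul(add(SZ, SZ), Z))))))))
  step 18: S(S(S(S(S(S(add(mul(Z, SSZ), mul(add(SZ, SZ), Z))))))))
  step 19: S(S(S(S(S(S(add(Z, mul(add(SZ, SZ), Z))))))))
  step 20: S(S(S(S(S(S(mul(add(SZ, SZ), Z)))))))
  step 21: S(S(S(S(S(S(mul(S(add(Z, SZ)), Z)))))))
  step 22: S(S(S(S(S(S(add(Z, mul(add(Z, SZ), Z))))))))
  step 23: S(S(S(S(S(S(mul(add(Z, SZ), Z)))))))
  step 24: S(S(S(S(S(S(mul(SZ, Z)))))))
  step 25: S(S(S(S(S(S(add(Z, mul(Z, Z))))))))
  step 26: S(S(S(S(S(S(mul(Z, Z)))))))
  step 27: S^6(Z)

Answer: DIFFERENT — A ⇓ SZ, B ⇓ S^6(Z)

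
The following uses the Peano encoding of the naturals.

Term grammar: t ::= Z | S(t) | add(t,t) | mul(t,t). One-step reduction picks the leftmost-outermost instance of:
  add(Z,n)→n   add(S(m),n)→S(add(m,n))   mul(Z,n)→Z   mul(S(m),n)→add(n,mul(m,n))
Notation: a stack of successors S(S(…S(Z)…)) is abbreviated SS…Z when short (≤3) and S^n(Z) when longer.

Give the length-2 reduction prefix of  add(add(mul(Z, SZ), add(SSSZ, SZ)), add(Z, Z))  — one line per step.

Answer: after 2 steps: add(add(SSSZ, SZ), add(Z, Z))

Working:
  start: add(add(mul(Z, SZ), add(SSSZ, SZ)), add(Z, Z))
  step 1: add(add(Z, add(SSSZ, SZ)), add(Z, Z))
  step 2: add(add(SSSZ, SZ), add(Z, Z))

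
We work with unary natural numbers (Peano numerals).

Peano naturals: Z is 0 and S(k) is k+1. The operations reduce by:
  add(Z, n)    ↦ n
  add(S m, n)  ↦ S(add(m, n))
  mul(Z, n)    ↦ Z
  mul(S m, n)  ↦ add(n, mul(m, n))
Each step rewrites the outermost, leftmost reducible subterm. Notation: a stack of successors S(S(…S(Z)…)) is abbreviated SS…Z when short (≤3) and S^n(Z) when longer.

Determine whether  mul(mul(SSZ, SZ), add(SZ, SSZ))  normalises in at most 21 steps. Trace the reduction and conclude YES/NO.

  start: mul(mul(SSZ, SZ), add(SZ, SSZ))
  step 1: mul(add(SZ, mul(SZ, SZ)), add(SZ, SSZ))
  step 2: mul(S(add(Z, mul(SZ, SZ))), add(SZ, SSZ))
  step 3: add(add(SZ, SSZ), mul(add(Z, mul(SZ, SZ)), add(SZ, SSZ)))
  step 4: add(S(add(Z, SSZ)), mul(add(Z, mul(SZ, SZ)), add(SZ, SSZ)))
  step 5: S(add(add(Z, SSZ), mul(add(Z, mul(SZ, SZ)), add(SZ, SSZ))))
  step 6: S(add(SSZ, mul(add(Z, mul(SZ, SZ)), add(SZ, SSZ))))
  step 7: S(S(add(SZ, mul(add(Z, mul(SZ, SZ)), add(SZ, SSZ)))))
  step 8: S(S(S(add(Z, mul(add(Z, mul(SZ, SZ)), add(SZ, SSZ))))))
  step 9: S(S(S(mul(add(Z, mul(SZ, SZ)), add(SZ, SSZ)))))
  step 10: S(S(S(mul(mul(SZ, SZ), add(SZ, SSZ)))))
  step 11: S(S(S(mul(add(SZ, mul(Z, SZ)), add(SZ, SSZ)))))
  step 12: S(S(S(mul(S(add(Z, mul(Z, SZ))), add(SZ, SSZ)))))
  step 13: S(S(S(add(add(SZ, SSZ), mul(add(Z, mul(Z, SZ)), add(SZ, SSZ))))))
  step 14: S(S(S(add(S(add(Z, SSZ)), mul(add(Z, mul(Z, SZ)), add(SZ, SSZ))))))
  step 15: S(S(S(S(add(add(Z, SSZ), mul(add(Z, mul(Z, SZ)), add(SZ, SSZ)))))))
  step 16: S(S(S(S(add(SSZ, mul(add(Z, mul(Z, SZ)), add(SZ, SSZ)))))))
  step 17: S(S(S(S(S(add(SZ, mul(add(Z, mul(Z, SZ)), add(SZ, SSZ))))))))
  step 18: S(S(S(S(S(S(add(Z, mul(add(Z, mul(Z, SZ)), add(SZ, SSZ)))))))))
  step 19: S(S(S(S(S(S(mul(add(Z, mul(Z, SZ)), add(SZ, SSZ))))))))
  step 20: S(S(S(S(S(S(mul(mul(Z, SZ), add(SZ, SSZ))))))))
  step 21: S(S(S(S(S(S(mul(Z, add(SZ, SSZ))))))))

Answer: NO — after 21 steps the term is S(S(S(S(S(S(mul(Z, add(SZ, SSZ)))))))), not yet normal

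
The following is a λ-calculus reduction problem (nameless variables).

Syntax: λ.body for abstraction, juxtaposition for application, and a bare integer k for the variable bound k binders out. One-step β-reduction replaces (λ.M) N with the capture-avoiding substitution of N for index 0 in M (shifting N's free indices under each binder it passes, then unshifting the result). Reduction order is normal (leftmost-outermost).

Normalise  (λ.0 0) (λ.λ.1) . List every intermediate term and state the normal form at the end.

Answer: normal form = λ.λ.λ.1  (in 2 steps)

Derivation:
  start: (λ.0 0) (λ.λ.1)
  step 1: (λ.λ.1) (λ.λ.1)
  step 2: λ.λ.λ.1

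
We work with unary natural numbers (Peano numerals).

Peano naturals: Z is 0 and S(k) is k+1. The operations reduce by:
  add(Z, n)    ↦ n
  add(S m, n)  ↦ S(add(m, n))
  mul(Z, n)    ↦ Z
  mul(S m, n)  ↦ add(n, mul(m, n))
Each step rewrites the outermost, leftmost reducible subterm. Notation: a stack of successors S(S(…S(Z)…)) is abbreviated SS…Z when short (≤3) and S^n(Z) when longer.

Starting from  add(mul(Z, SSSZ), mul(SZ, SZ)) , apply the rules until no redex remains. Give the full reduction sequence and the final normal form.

  start: add(mul(Z, SSSZ), mul(SZ, SZ))
  step 1: add(Z, mul(SZ, SZ))
  step 2: mul(SZ, SZ)
  step 3: add(SZ, mul(Z, SZ))
  step 4: S(add(Z, mul(Z, SZ)))
  step 5: S(mul(Z, SZ))
  step 6: SZ

Answer: normal form = SZ  (in 6 steps)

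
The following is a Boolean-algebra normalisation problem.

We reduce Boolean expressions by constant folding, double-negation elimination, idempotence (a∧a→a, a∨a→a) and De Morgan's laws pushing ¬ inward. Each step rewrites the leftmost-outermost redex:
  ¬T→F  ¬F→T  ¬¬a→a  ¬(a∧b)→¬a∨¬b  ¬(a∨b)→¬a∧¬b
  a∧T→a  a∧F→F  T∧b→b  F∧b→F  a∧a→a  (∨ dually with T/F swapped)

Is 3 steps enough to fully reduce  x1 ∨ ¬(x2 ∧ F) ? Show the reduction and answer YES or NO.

  start: x1 ∨ ¬(x2 ∧ F)
  →1  x1 ∨ (¬x2 ∨ ¬F)
  →2  x1 ∨ (¬x2 ∨ T)
  →3  x1 ∨ T

Answer: NO — after 3 steps the term is x1 ∨ T, not yet normal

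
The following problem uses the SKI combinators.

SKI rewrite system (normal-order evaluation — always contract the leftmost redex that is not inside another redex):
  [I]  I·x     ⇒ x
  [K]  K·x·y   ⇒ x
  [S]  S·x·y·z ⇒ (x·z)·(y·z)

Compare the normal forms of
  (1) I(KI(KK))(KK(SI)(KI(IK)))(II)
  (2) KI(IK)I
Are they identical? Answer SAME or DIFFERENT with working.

Answer: SAME — A ⇓ I, B ⇓ I

Derivation:
Term A:
  start: I(KI(KK))(KK(SI)(KI(IK)))(II)
  step 1: KI(KK)(KK(SI)(KI(IK)))(II)
  step 2: I(KK(SI)(KI(IK)))(II)
  step 3: KK(SI)(KI(IK))(II)
  step 4: K(KI(IK))(II)
  step 5: KI(IK)
  step 6: I

Term B:
  start: KI(IK)I
  step 1: II
  step 2: I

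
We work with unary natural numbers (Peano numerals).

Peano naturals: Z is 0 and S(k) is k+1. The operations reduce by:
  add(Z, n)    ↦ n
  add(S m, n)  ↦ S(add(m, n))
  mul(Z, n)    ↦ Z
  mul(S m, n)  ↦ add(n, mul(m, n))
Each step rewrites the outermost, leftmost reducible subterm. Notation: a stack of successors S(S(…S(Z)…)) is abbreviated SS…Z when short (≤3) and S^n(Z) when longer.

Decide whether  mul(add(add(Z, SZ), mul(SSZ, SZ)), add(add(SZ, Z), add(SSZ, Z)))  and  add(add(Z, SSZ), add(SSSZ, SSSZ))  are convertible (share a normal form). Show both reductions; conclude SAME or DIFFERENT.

Answer: DIFFERENT — A ⇓ S^9(Z), B ⇓ S^8(Z)

Derivation:
Term A:
  start: mul(add(add(Z, SZ), mul(SSZ, SZ)), add(add(SZ, Z), add(SSZ, Z)))
  step 1: mul(add(SZ, mul(SSZ, SZ)), add(add(SZ, Z), add(SSZ, Z)))
  step 2: mul(S(add(Z, mul(SSZ, SZ))), add(add(SZ, Z), add(SSZ, Z)))
  step 3: add(add(add(SZ, Z), add(SSZ, Z)), mul(add(Z, mul(SSZ, SZ)), add(add(SZ, Z), add(SSZ, Z))))
  step 4: add(add(S(add(Z, Z)), add(SSZ, Z)), mul(add(Z, mul(SSZ, SZ)), add(add(SZ, Z), add(SSZ, Z))))
  step 5: add(S(add(add(Z, Z), add(SSZ, Z))), mul(add(Z, mul(SSZ, SZ)), add(add(SZ, Z), add(SSZ, Z))))
  step 6: S(add(add(add(Z, Z), add(SSZ, Z)), mul(add(Z, mul(SSZ, SZ)), add(add(SZ, Z), add(SSZ, Z)))))
  step 7: S(add(add(Z, add(SSZ, Z)), mul(add(Z, mul(SSZ, SZ)), add(add(SZ, Z), add(SSZ, Z)))))
  step 8: S(add(add(SSZ, Z), mul(add(Z, mul(SSZ, SZ)), add(add(SZ, Z), add(SSZ, Z)))))
  step 9: S(add(S(add(SZ, Z)), mul(add(Z, mul(SSZ, SZ)), add(add(SZ, Z), add(SSZ, Z)))))
  step 10: S(S(add(add(SZ, Z), mul(add(Z, mul(SSZ, SZ)), add(add(SZ, Z), add(SSZ, Z))))))
  step 11: S(S(add(S(add(Z, Z)), mul(add(Z, mul(SSZ, SZ)), add(add(SZ, Z), add(SSZ, Z))))))
  step 12: S(S(S(add(add(Z, Z), mul(add(Z, mul(SSZ, SZ)), add(add(SZ, Z), add(SSZ, Z)))))))
  step 13: S(S(S(add(Z, mul(add(Z, mul(SSZ, SZ)), add(add(SZ, Z), add(SSZ, Z)))))))
  step 14: S(S(S(mul(add(Z, mul(SSZ, SZ)), add(add(SZ, Z), add(SSZ, Z))))))
  step 15: S(S(S(mul(mul(SSZ, SZ), add(add(SZ, Z), add(SSZ, Z))))))
  step 16: S(S(S(mul(add(SZ, mul(SZ, SZ)), add(add(SZ, Z), add(SSZ, Z))))))
  step 17: S(S(S(mul(S(add(Z, mul(SZ, SZ))), add(add(SZ, Z), add(SSZ, Z))))))
  step 18: S(S(S(add(add(add(SZ, Z), add(SSZ, Z)), mul(add(Z, mul(SZ, SZ)), add(add(SZ, Z), add(SSZ, Z)))))))
  step 19: S(S(S(add(add(S(add(Z, Z)), add(SSZ, Z)), mul(add(Z, mul(SZ, SZ)), add(add(SZ, Z), add(SSZ, Z)))))))
  step 20: S(S(S(add(S(add(add(Z, Z), add(SSZ, Z))), mul(add(Z, mul(SZ, SZ)), add(add(SZ, Z), add(SSZ, Z)))))))
  step 21: S(S(S(S(add(add(add(Z, Z), add(SSZ, Z)), mul(add(Z, mul(SZ, SZ)), add(add(SZ, Z), add(SSZ, Z))))))))
  step 22: S(S(S(S(add(add(Z, add(SSZ, Z)), mul(add(Z, mul(SZ, SZ)), add(add(SZ, Z), add(SSZ, Z))))))))
  step 23: S(S(S(S(add(add(SSZ, Z), mul(add(Z, mul(SZ, SZ)), add(add(SZ, Z), add(SSZ, Z))))))))
  step 24: S(S(S(S(add(S(add(SZ, Z)), mul(add(Z, mul(SZ, SZ)), add(add(SZ, Z), add(SSZ, Z))))))))
  step 25: S(S(S(S(S(add(add(SZ, Z), mul(add(Z, mul(SZ, SZ)), add(add(SZ, Z), add(SSZ, Z)))))))))
  step 26: S(S(S(S(S(add(S(add(Z, Z)), mul(add(Z, mul(SZ, SZ)), add(add(SZ, Z), add(SSZ, Z)))))))))
  step 27: S(S(S(S(S(S(add(add(Z, Z), mul(add(Z, mul(SZ, SZ)), add(add(SZ, Z), add(SSZ, Z))))))))))
  step 28: S(S(S(S(S(S(add(Z, mul(add(Z, mul(SZ, SZ)), add(add(SZ, Z), add(SSZ, Z))))))))))
  step 29: S(S(S(S(S(S(mul(add(Z, mul(SZ, SZ)), add(add(SZ, Z), add(SSZ, Z)))))))))
  step 30: S(S(S(S(S(S(mul(mul(SZ, SZ), add(add(SZ, Z), add(SSZ, Z)))))))))
  step 31: S(S(S(S(S(S(mul(add(SZ, mul(Z, SZ)), add(add(SZ, Z), add(SSZ, Z)))))))))
  step 32: S(S(S(S(S(S(mul(S(add(Z, mul(Z, SZ))), add(add(SZ, Z), add(SSZ, Z)))))))))
  step 33: S(S(S(S(S(S(add(add(add(SZ, Z), add(SSZ, Z)), mul(add(Z, mul(Z, SZ)), add(add(SZ, Z), add(SSZ, Z))))))))))
  step 34: S(S(S(S(S(S(add(add(S(add(Z, Z)), add(SSZ, Z)), mul(add(Z, mul(Z, SZ)), add(add(SZ, Z), add(SSZ, Z))))))))))
  step 35: S(S(S(S(S(S(add(S(add(add(Z, Z), add(SSZ, Z))), mul(add(Z, mul(Z, SZ)), add(add(SZ, Z), add(SSZ, Z))))))))))
  step 36: S(S(S(S(S(S(S(add(add(add(Z, Z), add(SSZ, Z)), mul(add(Z, mul(Z, SZ)), add(add(SZ, Z), add(SSZ, Z)))))))))))
  step 37: S(S(S(S(S(S(S(add(add(Z, add(SSZ, Z)), mul(add(Z, mul(Z, SZ)), add(add(SZ, Z), add(SSZ, Z)))))))))))
  step 38: S(S(S(S(S(S(S(add(add(SSZ, Z), mul(add(Z, mul(Z, SZ)), add(add(SZ, Z), add(SSZ, Z)))))))))))
  step 39: S(S(S(S(S(S(S(add(S(add(SZ, Z)), mul(add(Z, mul(Z, SZ)), add(add(SZ, Z), add(SSZ, Z)))))))))))
  step 40: S(S(S(S(S(S(S(S(add(add(SZ, Z), mul(add(Z, mul(Z, SZ)), add(add(SZ, Z), add(SSZ, Z))))))))))))
  step 41: S(S(S(S(S(S(S(S(add(S(add(Z, Z)), mul(add(Z, mul(Z, SZ)), add(add(SZ, Z), add(SSZ, Z))))))))))))
  step 42: S(S(S(S(S(S(S(S(S(add(add(Z, Z), mul(add(Z, mul(Z, SZ)), add(add(SZ, Z), add(SSZ, Z)))))))))))))
  step 43: S(S(S(S(S(S(S(S(S(add(Z, mul(add(Z, mul(Z, SZ)), add(add(SZ, Z), add(SSZ, Z)))))))))))))
  step 44: S(S(S(S(S(S(S(S(S(mul(add(Z, mul(Z, SZ)), add(add(SZ, Z), add(SSZ, Z))))))))))))
  step 45: S(S(S(S(S(S(S(S(S(mul(mul(Z, SZ), add(add(SZ, Z), add(SSZ, Z))))))))))))
  step 46: S(S(S(S(S(S(S(S(S(mul(Z, add(add(SZ, Z), add(SSZ, Z))))))))))))
  step 47: S^9(Z)

Term B:
  start: add(add(Z, SSZ), add(SSSZ, SSSZ))
  step 1: add(SSZ, add(SSSZ, SSSZ))
  step 2: S(add(SZ, add(SSSZ, SSSZ)))
  step 3: S(S(add(Z, add(SSSZ, SSSZ))))
  step 4: S(S(add(SSSZ, SSSZ)))
  step 5: S(S(S(add(SSZ, SSSZ))))
  step 6: S(S(S(S(add(SZ, SSSZ)))))
  step 7: S(S(S(S(S(add(Z, SSSZ))))))
  step 8: S^8(Z)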